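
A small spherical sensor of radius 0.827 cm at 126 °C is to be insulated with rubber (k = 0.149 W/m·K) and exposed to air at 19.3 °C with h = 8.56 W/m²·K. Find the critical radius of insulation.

For a sphere, r_cr = 2k_ins/h = 2·0.149/8.56 = 0.0348 m = 3.48 cm

r_cr = 3.48 cm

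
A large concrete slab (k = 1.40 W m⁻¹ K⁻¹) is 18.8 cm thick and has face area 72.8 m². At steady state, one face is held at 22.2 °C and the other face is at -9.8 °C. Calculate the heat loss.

Q = 17300 W

Q = kA·ΔT/L = 1.40 × 72.8 × |22.2 °C − -9.8 °C| / 0.188 = 17300 W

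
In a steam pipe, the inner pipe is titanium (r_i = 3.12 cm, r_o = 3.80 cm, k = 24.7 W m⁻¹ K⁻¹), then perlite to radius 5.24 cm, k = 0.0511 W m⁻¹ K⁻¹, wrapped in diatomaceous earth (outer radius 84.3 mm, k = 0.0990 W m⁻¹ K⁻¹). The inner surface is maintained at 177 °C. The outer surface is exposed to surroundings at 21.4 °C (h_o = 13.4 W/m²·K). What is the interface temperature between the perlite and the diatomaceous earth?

Resistance network (inner→outer):
  R'_titanium = ln(0.0380/0.0312)/(2πk) = 0.1972/(2π·24.7) = 0.001270 m·K/W
  R'_perlite = ln(0.0524/0.0380)/(2πk) = 0.3213/(2π·0.0511) = 1.001 m·K/W
  R'_diatomaceous earth = ln(0.0843/0.0524)/(2πk) = 0.4755/(2π·0.0990) = 0.7644 m·K/W
  R'_conv,out = 1/(2πr h) = 1/(2π·0.0843·13.4) = 0.1409 m·K/W
ΣR = 0.001270 + 1.001 + 0.7644 + 0.1409 = 1.908 m·K/W
Q' = ΔT/ΣR = (177 °C − 21.4 °C)/1.908 = 81.55 W/m
From the inner boundary to the perlite/diatomaceous earth interface, ΣR_partial = 1.002 m·K/W.
T_interface = T_in − Q'·ΣR_partial = 177 °C − (81.55)(1.002) = 95.3 °C

T = 95.3 °C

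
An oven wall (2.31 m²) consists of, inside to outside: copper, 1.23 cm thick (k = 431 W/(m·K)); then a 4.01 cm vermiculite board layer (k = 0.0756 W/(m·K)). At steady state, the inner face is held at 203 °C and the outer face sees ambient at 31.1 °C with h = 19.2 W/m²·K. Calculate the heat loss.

Q = 682 W

Resistance network (inner→outer):
  R_copper = L/(kA) = 0.0123/(431·2.31) = 1.235×10^-5 K/W
  R_vermiculite board = L/(kA) = 0.0401/(0.0756·2.31) = 0.2296 K/W
  R_conv,out = 1/(hA) = 1/(19.2·2.31) = 0.02255 K/W
ΣR = 1.235×10^-5 + 0.2296 + 0.02255 = 0.2522 K/W
Q = ΔT/ΣR = (203 °C − 31.1 °C)/0.2522 = 682 W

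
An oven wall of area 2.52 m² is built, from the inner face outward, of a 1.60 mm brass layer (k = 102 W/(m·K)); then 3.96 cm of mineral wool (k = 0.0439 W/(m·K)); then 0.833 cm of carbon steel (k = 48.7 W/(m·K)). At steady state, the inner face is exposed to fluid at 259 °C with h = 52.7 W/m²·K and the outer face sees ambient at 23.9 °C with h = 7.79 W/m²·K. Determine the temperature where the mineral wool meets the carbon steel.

Treat each layer as a resistance in series:
  R_conv,in = 1/(hA) = 1/(52.7·2.52) = 0.007530 K/W
  R_brass = L/(kA) = 0.00160/(102·2.52) = 6.225×10^-6 K/W
  R_mineral wool = L/(kA) = 0.0396/(0.0439·2.52) = 0.3580 K/W
  R_carbon steel = L/(kA) = 0.00833/(48.7·2.52) = 6.788×10^-5 K/W
  R_conv,out = 1/(hA) = 1/(7.79·2.52) = 0.05094 K/W
ΣR = 0.007530 + 6.225×10^-6 + 0.3580 + 6.788×10^-5 + 0.05094 = 0.4165 K/W
Q = ΔT/ΣR = (259 °C − 23.9 °C)/0.4165 = 564.5 W
From the inner boundary to the mineral wool/carbon steel interface, ΣR_partial = 0.3655 K/W.
T_interface = T_in − Q·ΣR_partial = 259 °C − (564.5)(0.3655) = 52.7 °C

T = 52.7 °C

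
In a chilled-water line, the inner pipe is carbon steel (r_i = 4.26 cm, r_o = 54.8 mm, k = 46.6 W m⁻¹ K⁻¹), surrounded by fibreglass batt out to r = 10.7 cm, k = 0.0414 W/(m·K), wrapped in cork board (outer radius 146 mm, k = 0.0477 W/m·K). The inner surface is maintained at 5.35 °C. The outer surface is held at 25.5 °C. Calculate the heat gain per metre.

Q' = 5.58 W/m

Series thermal resistances, inner to outer:
  R'_carbon steel = ln(0.0548/0.0426)/(2πk) = 0.2518/(2π·46.6) = 8.601×10^-4 m·K/W
  R'_fibreglass batt = ln(0.107/0.0548)/(2πk) = 0.6691/(2π·0.0414) = 2.572 m·K/W
  R'_cork board = ln(0.146/0.107)/(2πk) = 0.3108/(2π·0.0477) = 1.037 m·K/W
ΣR = 8.601×10^-4 + 2.572 + 1.037 = 3.610 m·K/W
Q' = ΔT/ΣR = (5.35 °C − 25.5 °C)/3.610 = -5.58 W/m
(Negative Q' ⇒ heat flows inward; heat gain = 5.58 W/m.)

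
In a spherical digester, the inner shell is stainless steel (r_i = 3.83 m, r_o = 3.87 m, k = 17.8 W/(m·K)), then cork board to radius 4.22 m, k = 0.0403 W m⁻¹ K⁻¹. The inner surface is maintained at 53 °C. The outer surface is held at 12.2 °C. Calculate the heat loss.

Treat each layer as a resistance in series:
  R_stainless steel = (1/3.83 − 1/3.87)/(4πk) = 0.002699/(4π·17.8) = 1.206×10^-5 K/W
  R_cork board = (1/3.87 − 1/4.22)/(4πk) = 0.02143/(4π·0.0403) = 0.04232 K/W
ΣR = 1.206×10^-5 + 0.04232 = 0.04233 K/W
Q = ΔT/ΣR = (53 °C − 12.2 °C)/0.04233 = 964 W

Q = 964 W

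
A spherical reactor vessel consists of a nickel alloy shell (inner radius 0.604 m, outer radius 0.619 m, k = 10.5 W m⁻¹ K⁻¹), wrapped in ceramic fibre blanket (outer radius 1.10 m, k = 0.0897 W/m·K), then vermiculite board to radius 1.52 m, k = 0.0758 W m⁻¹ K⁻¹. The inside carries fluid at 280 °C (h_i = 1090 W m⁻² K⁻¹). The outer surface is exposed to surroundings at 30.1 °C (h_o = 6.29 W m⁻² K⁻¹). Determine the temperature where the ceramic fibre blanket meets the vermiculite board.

T = 105 °C

Treat each layer as a resistance in series:
  R_conv,in = 1/(4πr²h) = 1/(4π·0.604²·1090) = 2.001×10^-4 K/W
  R_nickel alloy = (1/0.604 − 1/0.619)/(4πk) = 0.04012/(4π·10.5) = 3.041×10^-4 K/W
  R_ceramic fibre blanket = (1/0.619 − 1/1.10)/(4πk) = 0.7064/(4π·0.0897) = 0.6267 K/W
  R_vermiculite board = (1/1.10 − 1/1.52)/(4πk) = 0.2512/(4π·0.0758) = 0.2637 K/W
  R_conv,out = 1/(4πr²h) = 1/(4π·1.52²·6.29) = 0.005476 K/W
ΣR = 2.001×10^-4 + 3.041×10^-4 + 0.6267 + 0.2637 + 0.005476 = 0.8964 K/W
Q = ΔT/ΣR = (280 °C − 30.1 °C)/0.8964 = 278.8 W
From the inner boundary to the ceramic fibre blanket/vermiculite board interface, ΣR_partial = 0.6272 K/W.
T_interface = T_in − Q·ΣR_partial = 280 °C − (278.8)(0.6272) = 105 °C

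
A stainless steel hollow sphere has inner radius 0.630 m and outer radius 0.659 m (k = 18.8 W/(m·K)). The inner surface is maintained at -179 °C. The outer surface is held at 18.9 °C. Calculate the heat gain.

Q = 4πk·ΔT/(1/r₁ − 1/r₂) = 4π × 18.8 × 197.9 / (1/0.630 − 1/0.659) = 6.69×10^5 W

Q = 6.69×10^5 W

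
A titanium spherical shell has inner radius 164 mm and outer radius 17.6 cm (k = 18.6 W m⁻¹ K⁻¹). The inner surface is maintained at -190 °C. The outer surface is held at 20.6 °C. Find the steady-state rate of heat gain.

Q = 4πk·ΔT/(1/r₁ − 1/r₂) = 4π × 18.6 × 210.6 / (1/0.164 − 1/0.176) = 1.18×10^5 W

Q = 118 kW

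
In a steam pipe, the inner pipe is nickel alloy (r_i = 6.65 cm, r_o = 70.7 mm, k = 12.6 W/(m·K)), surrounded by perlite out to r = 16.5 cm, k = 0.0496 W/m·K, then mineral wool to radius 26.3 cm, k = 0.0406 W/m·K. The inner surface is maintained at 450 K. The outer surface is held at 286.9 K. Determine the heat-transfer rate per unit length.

Treat each layer as a resistance in series:
  R'_nickel alloy = ln(0.0707/0.0665)/(2πk) = 0.06124/(2π·12.6) = 7.736×10^-4 m·K/W
  R'_perlite = ln(0.165/0.0707)/(2πk) = 0.8475/(2π·0.0496) = 2.719 m·K/W
  R'_mineral wool = ln(0.263/0.165)/(2πk) = 0.4662/(2π·0.0406) = 1.828 m·K/W
ΣR = 7.736×10^-4 + 2.719 + 1.828 = 4.548 m·K/W
Q' = ΔT/ΣR = (450 K − 286.9 K)/4.548 = 35.9 W/m

Q' = 35.9 W/m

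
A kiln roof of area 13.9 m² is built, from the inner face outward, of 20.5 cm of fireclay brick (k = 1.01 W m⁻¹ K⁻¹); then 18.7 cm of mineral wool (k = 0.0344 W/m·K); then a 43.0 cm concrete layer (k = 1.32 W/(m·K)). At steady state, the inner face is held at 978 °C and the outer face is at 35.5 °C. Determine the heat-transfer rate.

Q = 2200 W

Series thermal resistances, inner to outer:
  R_fireclay brick = L/(kA) = 0.205/(1.01·13.9) = 0.01460 K/W
  R_mineral wool = L/(kA) = 0.187/(0.0344·13.9) = 0.3911 K/W
  R_concrete = L/(kA) = 0.430/(1.32·13.9) = 0.02344 K/W
ΣR = 0.01460 + 0.3911 + 0.02344 = 0.4291 K/W
Q = ΔT/ΣR = (978 °C − 35.5 °C)/0.4291 = 2200 W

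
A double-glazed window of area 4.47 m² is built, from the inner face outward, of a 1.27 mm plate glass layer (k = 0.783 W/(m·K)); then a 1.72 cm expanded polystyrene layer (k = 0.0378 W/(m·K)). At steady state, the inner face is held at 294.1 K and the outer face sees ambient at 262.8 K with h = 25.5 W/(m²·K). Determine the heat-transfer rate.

Q = 282 W

Treat each layer as a resistance in series:
  R_plate glass = L/(kA) = 0.00127/(0.783·4.47) = 3.629×10^-4 K/W
  R_expanded polystyrene = L/(kA) = 0.0172/(0.0378·4.47) = 0.1018 K/W
  R_conv,out = 1/(hA) = 1/(25.5·4.47) = 0.008773 K/W
ΣR = 3.629×10^-4 + 0.1018 + 0.008773 = 0.1109 K/W
Q = ΔT/ΣR = (294.1 K − 262.8 K)/0.1109 = 282 W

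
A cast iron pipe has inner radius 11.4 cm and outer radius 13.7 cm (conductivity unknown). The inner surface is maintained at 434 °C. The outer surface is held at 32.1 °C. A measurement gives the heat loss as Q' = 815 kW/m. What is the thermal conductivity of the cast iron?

ΣR = ΔT/Q' = |434 − 32.1|/8.15×10^5 = 4.931×10^-4 m·K/W
ln(r₂/r₁)/(2πk) = 4.931×10^-4 ⇒ k = 0.1838/(2π·4.931×10^-4) = 59.3 W/m·K

k = 59.3 W/m·K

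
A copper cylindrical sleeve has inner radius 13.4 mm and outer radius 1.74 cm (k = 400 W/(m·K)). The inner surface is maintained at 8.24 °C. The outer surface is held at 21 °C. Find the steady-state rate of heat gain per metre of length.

Q' = 1.23×10^5 W/m

Q' = 2πk·ΔT/ln(r₂/r₁) = 2π × 400 × 12.76 / ln(0.0174/0.0134) = 1.23×10^5 W/m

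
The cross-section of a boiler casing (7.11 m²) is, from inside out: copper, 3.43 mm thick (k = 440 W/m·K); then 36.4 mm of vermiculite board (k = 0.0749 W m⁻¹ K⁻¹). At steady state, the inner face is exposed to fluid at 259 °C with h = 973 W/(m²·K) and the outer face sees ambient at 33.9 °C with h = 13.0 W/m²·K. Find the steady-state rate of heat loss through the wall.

Treat each layer as a resistance in series:
  R_conv,in = 1/(hA) = 1/(973·7.11) = 1.445×10^-4 K/W
  R_copper = L/(kA) = 0.00343/(440·7.11) = 1.096×10^-6 K/W
  R_vermiculite board = L/(kA) = 0.0364/(0.0749·7.11) = 0.06835 K/W
  R_conv,out = 1/(hA) = 1/(13.0·7.11) = 0.01082 K/W
ΣR = 1.445×10^-4 + 1.096×10^-6 + 0.06835 + 0.01082 = 0.07932 K/W
Q = ΔT/ΣR = (259 °C − 33.9 °C)/0.07932 = 2840 W

Q = 2840 W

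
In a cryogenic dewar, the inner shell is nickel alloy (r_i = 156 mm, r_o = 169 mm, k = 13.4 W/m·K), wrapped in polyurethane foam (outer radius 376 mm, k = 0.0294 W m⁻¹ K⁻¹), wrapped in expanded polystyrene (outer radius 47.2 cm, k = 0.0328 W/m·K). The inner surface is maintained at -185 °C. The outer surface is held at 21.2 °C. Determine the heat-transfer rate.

Q = 20.4 W

Series thermal resistances, inner to outer:
  R_nickel alloy = (1/0.156 − 1/0.169)/(4πk) = 0.4931/(4π·13.4) = 0.002928 K/W
  R_polyurethane foam = (1/0.169 − 1/0.376)/(4πk) = 3.258/(4π·0.0294) = 8.817 K/W
  R_expanded polystyrene = (1/0.376 − 1/0.472)/(4πk) = 0.5409/(4π·0.0328) = 1.312 K/W
ΣR = 0.002928 + 8.817 + 1.312 = 10.13 K/W
Q = ΔT/ΣR = (-185 °C − 21.2 °C)/10.13 = -20.4 W
(Negative Q ⇒ heat flows inward; heat gain = 20.4 W.)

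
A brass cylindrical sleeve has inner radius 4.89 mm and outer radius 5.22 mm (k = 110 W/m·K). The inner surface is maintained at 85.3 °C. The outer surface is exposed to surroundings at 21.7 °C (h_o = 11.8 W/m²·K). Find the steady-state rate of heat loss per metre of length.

Series thermal resistances, inner to outer:
  R'_brass = ln(0.00522/0.00489)/(2πk) = 0.06531/(2π·110) = 9.449×10^-5 m·K/W
  R'_conv,out = 1/(2πr h) = 1/(2π·0.00522·11.8) = 2.584 m·K/W
ΣR = 9.449×10^-5 + 2.584 = 2.584 m·K/W
Q' = ΔT/ΣR = (85.3 °C − 21.7 °C)/2.584 = 24.6 W/m

Q' = 24.6 W/m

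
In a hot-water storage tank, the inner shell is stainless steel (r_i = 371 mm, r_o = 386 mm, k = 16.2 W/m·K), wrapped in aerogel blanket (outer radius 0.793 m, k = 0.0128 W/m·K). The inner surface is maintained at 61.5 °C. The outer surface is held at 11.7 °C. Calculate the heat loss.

Q = 6.02 W

Treat each layer as a resistance in series:
  R_stainless steel = (1/0.371 − 1/0.386)/(4πk) = 0.1047/(4π·16.2) = 5.145×10^-4 K/W
  R_aerogel blanket = (1/0.386 − 1/0.793)/(4πk) = 1.330/(4π·0.0128) = 8.266 K/W
ΣR = 5.145×10^-4 + 8.266 = 8.267 K/W
Q = ΔT/ΣR = (61.5 °C − 11.7 °C)/8.267 = 6.02 W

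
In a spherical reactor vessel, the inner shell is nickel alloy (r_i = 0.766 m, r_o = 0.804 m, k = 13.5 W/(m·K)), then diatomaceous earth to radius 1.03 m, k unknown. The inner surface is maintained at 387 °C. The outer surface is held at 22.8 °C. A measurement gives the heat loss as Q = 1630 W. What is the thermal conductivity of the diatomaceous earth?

ΣR = ΔT/Q = |387 − 22.8|/1630 = 0.2234 K/W
Known resistances:
  R_nickel alloy = (1/0.766 − 1/0.804)/(4πk) = 0.06170/(4π·13.5) = 3.637×10^-4 K/W
R_diatomaceous earth = ΣR − ΣR_known = 0.2234 − 3.637×10^-4 = 0.2230 K/W
(1/r₁−1/r₂)/(4πk) = 0.2230 ⇒ k = 0.2729/(4π·0.2230) = 0.0974 W/m·K

k = 0.0974 W/m·K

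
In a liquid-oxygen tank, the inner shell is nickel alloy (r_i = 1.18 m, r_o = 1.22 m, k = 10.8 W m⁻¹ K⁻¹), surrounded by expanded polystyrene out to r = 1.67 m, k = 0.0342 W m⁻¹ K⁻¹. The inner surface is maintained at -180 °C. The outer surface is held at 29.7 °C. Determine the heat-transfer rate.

Series thermal resistances, inner to outer:
  R_nickel alloy = (1/1.18 − 1/1.22)/(4πk) = 0.02779/(4π·10.8) = 2.047×10^-4 K/W
  R_expanded polystyrene = (1/1.22 − 1/1.67)/(4πk) = 0.2209/(4π·0.0342) = 0.5139 K/W
ΣR = 2.047×10^-4 + 0.5139 = 0.5141 K/W
Q = ΔT/ΣR = (-180 °C − 29.7 °C)/0.5141 = -408 W
(Negative Q ⇒ heat flows inward; heat gain = 408 W.)

Q = 408 W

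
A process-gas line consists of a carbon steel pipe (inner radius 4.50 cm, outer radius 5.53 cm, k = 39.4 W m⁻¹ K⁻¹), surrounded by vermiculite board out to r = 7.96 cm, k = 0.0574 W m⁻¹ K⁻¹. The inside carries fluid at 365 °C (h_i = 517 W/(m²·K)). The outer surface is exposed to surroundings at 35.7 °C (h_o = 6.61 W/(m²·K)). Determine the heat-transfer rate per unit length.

Resistance network (inner→outer):
  R'_conv,in = 1/(2πr h) = 1/(2π·0.0450·517) = 0.006841 m·K/W
  R'_carbon steel = ln(0.0553/0.0450)/(2πk) = 0.2061/(2π·39.4) = 8.326×10^-4 m·K/W
  R'_vermiculite board = ln(0.0796/0.0553)/(2πk) = 0.3642/(2π·0.0574) = 1.010 m·K/W
  R'_conv,out = 1/(2πr h) = 1/(2π·0.0796·6.61) = 0.3025 m·K/W
ΣR = 0.006841 + 8.326×10^-4 + 1.010 + 0.3025 = 1.320 m·K/W
Q' = ΔT/ΣR = (365 °C − 35.7 °C)/1.320 = 249 W/m

Q' = 249 W/m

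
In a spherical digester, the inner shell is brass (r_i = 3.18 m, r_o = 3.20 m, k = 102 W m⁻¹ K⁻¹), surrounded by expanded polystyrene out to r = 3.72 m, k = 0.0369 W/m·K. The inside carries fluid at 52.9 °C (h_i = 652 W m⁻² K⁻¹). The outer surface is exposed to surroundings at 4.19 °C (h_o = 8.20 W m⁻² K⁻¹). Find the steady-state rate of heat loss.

Q = 513 W

Treat each layer as a resistance in series:
  R_conv,in = 1/(4πr²h) = 1/(4π·3.18²·652) = 1.207×10^-5 K/W
  R_brass = (1/3.18 − 1/3.20)/(4πk) = 0.001965/(4π·102) = 1.533×10^-6 K/W
  R_expanded polystyrene = (1/3.20 − 1/3.72)/(4πk) = 0.04368/(4π·0.0369) = 0.09421 K/W
  R_conv,out = 1/(4πr²h) = 1/(4π·3.72²·8.20) = 7.013×10^-4 K/W
ΣR = 1.207×10^-5 + 1.533×10^-6 + 0.09421 + 7.013×10^-4 = 0.09492 K/W
Q = ΔT/ΣR = (52.9 °C − 4.19 °C)/0.09492 = 513 W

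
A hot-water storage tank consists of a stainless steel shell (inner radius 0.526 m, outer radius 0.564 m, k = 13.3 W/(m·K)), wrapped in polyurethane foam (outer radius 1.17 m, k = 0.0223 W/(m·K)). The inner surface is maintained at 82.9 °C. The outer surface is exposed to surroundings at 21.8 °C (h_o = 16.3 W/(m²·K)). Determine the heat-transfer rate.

Resistance network (inner→outer):
  R_stainless steel = (1/0.526 − 1/0.564)/(4πk) = 0.1281/(4π·13.3) = 7.664×10^-4 K/W
  R_polyurethane foam = (1/0.564 − 1/1.17)/(4πk) = 0.9183/(4π·0.0223) = 3.277 K/W
  R_conv,out = 1/(4πr²h) = 1/(4π·1.17²·16.3) = 0.003566 K/W
ΣR = 7.664×10^-4 + 3.277 + 0.003566 = 3.281 K/W
Q = ΔT/ΣR = (82.9 °C − 21.8 °C)/3.281 = 18.6 W

Q = 18.6 W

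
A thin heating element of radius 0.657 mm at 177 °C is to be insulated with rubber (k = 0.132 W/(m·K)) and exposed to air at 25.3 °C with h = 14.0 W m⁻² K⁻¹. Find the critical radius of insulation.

r_cr = 0.943 cm

For a cylinder, r_cr = k_ins/h = 0.132/14.0 = 0.00943 m = 0.943 cm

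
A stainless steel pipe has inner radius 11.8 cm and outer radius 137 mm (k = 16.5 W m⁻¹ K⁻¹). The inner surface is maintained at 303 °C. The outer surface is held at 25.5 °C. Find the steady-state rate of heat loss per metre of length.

Q' = 193 kW/m

Q' = 2πk·ΔT/ln(r₂/r₁) = 2π × 16.5 × 277.5 / ln(0.137/0.118) = 1.93×10^5 W/m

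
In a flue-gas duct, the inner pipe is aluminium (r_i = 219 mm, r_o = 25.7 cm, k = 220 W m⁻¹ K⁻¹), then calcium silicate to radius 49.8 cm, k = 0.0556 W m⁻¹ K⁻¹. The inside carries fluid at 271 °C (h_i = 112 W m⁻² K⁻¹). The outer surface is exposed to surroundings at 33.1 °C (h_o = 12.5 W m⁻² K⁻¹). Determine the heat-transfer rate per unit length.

Treat each layer as a resistance in series:
  R'_conv,in = 1/(2πr h) = 1/(2π·0.219·112) = 0.006489 m·K/W
  R'_aluminium = ln(0.257/0.219)/(2πk) = 0.1600/(2π·220) = 1.158×10^-4 m·K/W
  R'_calcium silicate = ln(0.498/0.257)/(2πk) = 0.6615/(2π·0.0556) = 1.894 m·K/W
  R'_conv,out = 1/(2πr h) = 1/(2π·0.498·12.5) = 0.02557 m·K/W
ΣR = 0.006489 + 1.158×10^-4 + 1.894 + 0.02557 = 1.926 m·K/W
Q' = ΔT/ΣR = (271 °C − 33.1 °C)/1.926 = 124 W/m

Q' = 124 W/m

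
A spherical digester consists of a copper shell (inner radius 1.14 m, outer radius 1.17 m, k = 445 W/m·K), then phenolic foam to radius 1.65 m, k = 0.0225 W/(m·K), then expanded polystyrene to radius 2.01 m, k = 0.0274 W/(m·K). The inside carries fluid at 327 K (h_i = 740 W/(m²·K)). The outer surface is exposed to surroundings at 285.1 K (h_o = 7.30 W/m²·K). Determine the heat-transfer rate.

Resistance network (inner→outer):
  R_conv,in = 1/(4πr²h) = 1/(4π·1.14²·740) = 8.275×10^-5 K/W
  R_copper = (1/1.14 − 1/1.17)/(4πk) = 0.02249/(4π·445) = 4.022×10^-6 K/W
  R_phenolic foam = (1/1.17 − 1/1.65)/(4πk) = 0.2486/(4π·0.0225) = 0.8794 K/W
  R_expanded polystyrene = (1/1.65 − 1/2.01)/(4πk) = 0.1085/(4π·0.0274) = 0.3153 K/W
  R_conv,out = 1/(4πr²h) = 1/(4π·2.01²·7.30) = 0.002698 K/W
ΣR = 8.275×10^-5 + 4.022×10^-6 + 0.8794 + 0.3153 + 0.002698 = 1.197 K/W
Q = ΔT/ΣR = (327 K − 285.1 K)/1.197 = 35.0 W

Q = 35.0 W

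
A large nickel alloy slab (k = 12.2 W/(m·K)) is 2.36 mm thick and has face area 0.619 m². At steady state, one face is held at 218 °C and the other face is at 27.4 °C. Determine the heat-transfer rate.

Q = kA·ΔT/L = 12.2 × 0.619 × |218 °C − 27.4 °C| / 0.00236 = 6.10×10^5 W

Q = 610 kW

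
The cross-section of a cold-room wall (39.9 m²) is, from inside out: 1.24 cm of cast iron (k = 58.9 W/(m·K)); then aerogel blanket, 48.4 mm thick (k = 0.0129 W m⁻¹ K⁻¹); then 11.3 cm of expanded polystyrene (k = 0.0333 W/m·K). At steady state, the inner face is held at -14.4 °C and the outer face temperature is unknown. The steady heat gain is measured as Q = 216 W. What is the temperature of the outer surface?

T_out = 24.3 °C

Series resistances:
  R_cast iron = L/(kA) = 0.0124/(58.9·39.9) = 5.276×10^-6 K/W
  R_aerogel blanket = L/(kA) = 0.0484/(0.0129·39.9) = 0.09403 K/W
  R_expanded polystyrene = L/(kA) = 0.113/(0.0333·39.9) = 0.08505 K/W
ΣR = 0.1791 K/W
ΔT = Q·ΣR = 216 × 0.1791 = 38.69 K
Heat flows inward, so T_out = T_in + ΔT = -14.4 + 38.69 = 24.3 °C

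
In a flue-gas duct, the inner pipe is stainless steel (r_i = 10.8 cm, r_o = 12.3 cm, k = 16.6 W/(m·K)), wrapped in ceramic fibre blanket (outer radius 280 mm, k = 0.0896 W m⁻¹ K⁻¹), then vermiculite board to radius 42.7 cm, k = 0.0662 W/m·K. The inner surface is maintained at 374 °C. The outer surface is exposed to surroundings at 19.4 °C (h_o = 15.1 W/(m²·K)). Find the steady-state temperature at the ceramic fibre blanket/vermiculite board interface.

Resistance network (inner→outer):
  R'_stainless steel = ln(0.123/0.108)/(2πk) = 0.1301/(2π·16.6) = 0.001247 m·K/W
  R'_ceramic fibre blanket = ln(0.280/0.123)/(2πk) = 0.8226/(2π·0.0896) = 1.461 m·K/W
  R'_vermiculite board = ln(0.427/0.280)/(2πk) = 0.4220/(2π·0.0662) = 1.015 m·K/W
  R'_conv,out = 1/(2πr h) = 1/(2π·0.427·15.1) = 0.02468 m·K/W
ΣR = 0.001247 + 1.461 + 1.015 + 0.02468 = 2.502 m·K/W
Q' = ΔT/ΣR = (374 °C − 19.4 °C)/2.502 = 141.7 W/m
From the inner boundary to the ceramic fibre blanket/vermiculite board interface, ΣR_partial = 1.462 m·K/W.
T_interface = T_in − Q'·ΣR_partial = 374 °C − (141.7)(1.462) = 167 °C

T = 167 °C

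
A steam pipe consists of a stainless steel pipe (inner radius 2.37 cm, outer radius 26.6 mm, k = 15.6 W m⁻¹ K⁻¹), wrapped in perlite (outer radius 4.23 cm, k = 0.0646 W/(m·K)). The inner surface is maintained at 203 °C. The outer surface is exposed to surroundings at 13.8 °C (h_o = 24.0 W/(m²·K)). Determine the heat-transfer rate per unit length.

Series thermal resistances, inner to outer:
  R'_stainless steel = ln(0.0266/0.0237)/(2πk) = 0.1154/(2π·15.6) = 0.001178 m·K/W
  R'_perlite = ln(0.0423/0.0266)/(2πk) = 0.4639/(2π·0.0646) = 1.143 m·K/W
  R'_conv,out = 1/(2πr h) = 1/(2π·0.0423·24.0) = 0.1568 m·K/W
ΣR = 0.001178 + 1.143 + 0.1568 = 1.301 m·K/W
Q' = ΔT/ΣR = (203 °C − 13.8 °C)/1.301 = 145 W/m

Q' = 145 W/m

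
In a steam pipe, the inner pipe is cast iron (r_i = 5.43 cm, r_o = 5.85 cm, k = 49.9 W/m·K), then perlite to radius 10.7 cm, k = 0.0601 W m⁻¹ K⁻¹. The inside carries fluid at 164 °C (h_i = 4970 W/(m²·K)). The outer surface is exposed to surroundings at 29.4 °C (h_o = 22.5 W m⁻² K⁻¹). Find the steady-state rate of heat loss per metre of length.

Resistance network (inner→outer):
  R'_conv,in = 1/(2πr h) = 1/(2π·0.0543·4970) = 5.897×10^-4 m·K/W
  R'_cast iron = ln(0.0585/0.0543)/(2πk) = 0.07450/(2π·49.9) = 2.376×10^-4 m·K/W
  R'_perlite = ln(0.107/0.0585)/(2πk) = 0.6038/(2π·0.0601) = 1.599 m·K/W
  R'_conv,out = 1/(2πr h) = 1/(2π·0.107·22.5) = 0.06611 m·K/W
ΣR = 5.897×10^-4 + 2.376×10^-4 + 1.599 + 0.06611 = 1.666 m·K/W
Q' = ΔT/ΣR = (164 °C − 29.4 °C)/1.666 = 80.8 W/m

Q' = 80.8 W/m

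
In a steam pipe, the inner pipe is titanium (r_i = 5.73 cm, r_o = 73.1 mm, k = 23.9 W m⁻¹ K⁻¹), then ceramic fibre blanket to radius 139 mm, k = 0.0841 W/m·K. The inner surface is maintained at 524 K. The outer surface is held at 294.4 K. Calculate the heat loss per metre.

Resistance network (inner→outer):
  R'_titanium = ln(0.0731/0.0573)/(2πk) = 0.2435/(2π·23.9) = 0.001622 m·K/W
  R'_ceramic fibre blanket = ln(0.139/0.0731)/(2πk) = 0.6426/(2π·0.0841) = 1.216 m·K/W
ΣR = 0.001622 + 1.216 = 1.218 m·K/W
Q' = ΔT/ΣR = (524 K − 294.4 K)/1.218 = 189 W/m

Q' = 189 W/m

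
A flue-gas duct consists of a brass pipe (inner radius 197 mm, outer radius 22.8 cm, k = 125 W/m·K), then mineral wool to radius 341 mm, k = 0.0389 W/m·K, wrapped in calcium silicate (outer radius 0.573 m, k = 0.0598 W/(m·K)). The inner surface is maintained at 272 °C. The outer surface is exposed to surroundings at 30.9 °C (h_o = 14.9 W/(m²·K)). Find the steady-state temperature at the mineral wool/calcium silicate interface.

Series thermal resistances, inner to outer:
  R'_brass = ln(0.228/0.197)/(2πk) = 0.1461/(2π·125) = 1.861×10^-4 m·K/W
  R'_mineral wool = ln(0.341/0.228)/(2πk) = 0.4025/(2π·0.0389) = 1.647 m·K/W
  R'_calcium silicate = ln(0.573/0.341)/(2πk) = 0.5190/(2π·0.0598) = 1.381 m·K/W
  R'_conv,out = 1/(2πr h) = 1/(2π·0.573·14.9) = 0.01864 m·K/W
ΣR = 1.861×10^-4 + 1.647 + 1.381 + 0.01864 = 3.047 m·K/W
Q' = ΔT/ΣR = (272 °C − 30.9 °C)/3.047 = 79.13 W/m
From the inner boundary to the mineral wool/calcium silicate interface, ΣR_partial = 1.647 m·K/W.
T_interface = T_in − Q'·ΣR_partial = 272 °C − (79.13)(1.647) = 142 °C

T = 142 °C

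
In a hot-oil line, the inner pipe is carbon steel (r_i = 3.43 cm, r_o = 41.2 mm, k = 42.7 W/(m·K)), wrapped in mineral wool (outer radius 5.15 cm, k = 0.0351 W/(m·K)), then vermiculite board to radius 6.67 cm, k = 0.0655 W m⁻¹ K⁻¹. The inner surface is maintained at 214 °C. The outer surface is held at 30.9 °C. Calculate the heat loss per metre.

Q' = 112 W/m

Treat each layer as a resistance in series:
  R'_carbon steel = ln(0.0412/0.0343)/(2πk) = 0.1833/(2π·42.7) = 6.832×10^-4 m·K/W
  R'_mineral wool = ln(0.0515/0.0412)/(2πk) = 0.2231/(2π·0.0351) = 1.012 m·K/W
  R'_vermiculite board = ln(0.0667/0.0515)/(2πk) = 0.2586/(2π·0.0655) = 0.6284 m·K/W
ΣR = 6.832×10^-4 + 1.012 + 0.6284 = 1.641 m·K/W
Q' = ΔT/ΣR = (214 °C − 30.9 °C)/1.641 = 112 W/m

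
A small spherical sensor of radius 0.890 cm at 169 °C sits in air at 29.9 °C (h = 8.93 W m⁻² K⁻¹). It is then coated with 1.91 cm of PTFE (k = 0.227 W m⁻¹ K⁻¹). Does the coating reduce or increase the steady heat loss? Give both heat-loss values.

increases: 1.24 → 3.64 W

Critical radius for a sphere: r_cr = 2k/h = 0.0508 m = 5.08 cm.
Outer radius after coating: r₂ = 0.00890 + 0.0191 = 0.02800 m.
Since r₁ < r_cr and r₂ ≤ r_cr, the coating moves toward the maximum at r_cr — heat loss rises.
Bare: R = 1/(4πr₁²h) = 112.5 K/W; Q = 139.1/112.5 = 1.24 W.
Coated: R = R_cond + R_conv = 38.24 K/W; Q = 139.1/38.24 = 3.64 W.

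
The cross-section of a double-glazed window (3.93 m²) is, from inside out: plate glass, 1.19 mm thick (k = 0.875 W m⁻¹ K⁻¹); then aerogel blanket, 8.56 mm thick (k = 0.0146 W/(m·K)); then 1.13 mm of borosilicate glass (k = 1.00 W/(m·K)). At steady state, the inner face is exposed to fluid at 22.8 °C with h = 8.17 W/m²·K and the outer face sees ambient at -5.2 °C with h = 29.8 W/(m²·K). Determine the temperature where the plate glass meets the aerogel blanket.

Resistance network (inner→outer):
  R_conv,in = 1/(hA) = 1/(8.17·3.93) = 0.03114 K/W
  R_plate glass = L/(kA) = 0.00119/(0.875·3.93) = 3.461×10^-4 K/W
  R_aerogel blanket = L/(kA) = 0.00856/(0.0146·3.93) = 0.1492 K/W
  R_borosilicate glass = L/(kA) = 0.00113/(1.00·3.93) = 2.875×10^-4 K/W
  R_conv,out = 1/(hA) = 1/(29.8·3.93) = 0.008539 K/W
ΣR = 0.03114 + 3.461×10^-4 + 0.1492 + 2.875×10^-4 + 0.008539 = 0.1895 K/W
Q = ΔT/ΣR = (22.8 °C − -5.2 °C)/0.1895 = 147.8 W
From the inner boundary to the plate glass/aerogel blanket interface, ΣR_partial = 0.03149 K/W.
T_interface = T_in − Q·ΣR_partial = 22.8 °C − (147.8)(0.03149) = 18.1 °C

T = 18.1 °C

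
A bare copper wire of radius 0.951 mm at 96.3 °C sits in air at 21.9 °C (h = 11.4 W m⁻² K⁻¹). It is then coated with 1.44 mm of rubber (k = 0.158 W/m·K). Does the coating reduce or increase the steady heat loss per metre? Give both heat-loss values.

Critical radius for a cylinder: r_cr = k/h = 0.0139 m = 1.39 cm.
Outer radius after coating: r₂ = 9.51×10^-4 + 0.00144 = 0.002391 m.
Since r₁ < r_cr and r₂ ≤ r_cr, the coating moves toward the maximum at r_cr — heat loss rises.
Bare: R = 1/(2πr₁h) = 14.68 m·K/W; Q = 74.4/14.68 = 5.07 W/m.
Coated: R = R_cond + R_conv = 6.768 m·K/W; Q = 74.4/6.768 = 11.0 W/m.

increases: 5.07 → 11.0 W/m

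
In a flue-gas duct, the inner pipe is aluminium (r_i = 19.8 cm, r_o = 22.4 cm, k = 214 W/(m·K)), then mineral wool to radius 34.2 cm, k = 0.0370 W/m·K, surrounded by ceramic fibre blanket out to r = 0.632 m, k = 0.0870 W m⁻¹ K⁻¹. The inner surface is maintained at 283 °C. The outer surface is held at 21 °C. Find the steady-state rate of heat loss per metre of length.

Series thermal resistances, inner to outer:
  R'_aluminium = ln(0.224/0.198)/(2πk) = 0.1234/(2π·214) = 9.176×10^-5 m·K/W
  R'_mineral wool = ln(0.342/0.224)/(2πk) = 0.4232/(2π·0.0370) = 1.820 m·K/W
  R'_ceramic fibre blanket = ln(0.632/0.342)/(2πk) = 0.6141/(2π·0.0870) = 1.123 m·K/W
ΣR = 9.176×10^-5 + 1.820 + 1.123 = 2.943 m·K/W
Q' = ΔT/ΣR = (283 °C − 21 °C)/2.943 = 89.0 W/m

Q' = 89.0 W/m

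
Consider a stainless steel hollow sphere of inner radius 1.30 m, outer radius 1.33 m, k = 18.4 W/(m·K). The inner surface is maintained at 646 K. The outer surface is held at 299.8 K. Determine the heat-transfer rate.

Q = 4πk·ΔT/(1/r₁ − 1/r₂) = 4π × 18.4 × 346.2 / (1/1.30 − 1/1.33) = 4.61×10^6 W

Q = 4610 kW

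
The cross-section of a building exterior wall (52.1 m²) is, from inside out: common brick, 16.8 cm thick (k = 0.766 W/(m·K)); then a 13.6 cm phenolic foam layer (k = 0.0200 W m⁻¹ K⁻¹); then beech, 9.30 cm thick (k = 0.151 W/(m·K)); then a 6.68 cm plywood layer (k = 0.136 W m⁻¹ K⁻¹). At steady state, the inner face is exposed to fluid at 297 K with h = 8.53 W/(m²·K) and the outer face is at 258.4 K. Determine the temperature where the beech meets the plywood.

Series thermal resistances, inner to outer:
  R_conv,in = 1/(hA) = 1/(8.53·52.1) = 0.002250 K/W
  R_common brick = L/(kA) = 0.168/(0.766·52.1) = 0.004210 K/W
  R_phenolic foam = L/(kA) = 0.136/(0.0200·52.1) = 0.1305 K/W
  R_beech = L/(kA) = 0.0930/(0.151·52.1) = 0.01182 K/W
  R_plywood = L/(kA) = 0.0668/(0.136·52.1) = 0.009428 K/W
ΣR = 0.002250 + 0.004210 + 0.1305 + 0.01182 + 0.009428 = 0.1582 K/W
Q = ΔT/ΣR = (297 K − 258.4 K)/0.1582 = 244.0 W
From the inner boundary to the beech/plywood interface, ΣR_partial = 0.1488 K/W.
T_interface = T_in − Q·ΣR_partial = 297 K − (244.0)(0.1488) = 260.7 K

T = 260.7 K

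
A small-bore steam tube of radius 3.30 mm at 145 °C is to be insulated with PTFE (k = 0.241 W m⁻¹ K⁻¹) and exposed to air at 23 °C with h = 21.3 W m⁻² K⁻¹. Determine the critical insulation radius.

r_cr = 1.13 cm

For a cylinder, r_cr = k_ins/h = 0.241/21.3 = 0.0113 m = 1.13 cm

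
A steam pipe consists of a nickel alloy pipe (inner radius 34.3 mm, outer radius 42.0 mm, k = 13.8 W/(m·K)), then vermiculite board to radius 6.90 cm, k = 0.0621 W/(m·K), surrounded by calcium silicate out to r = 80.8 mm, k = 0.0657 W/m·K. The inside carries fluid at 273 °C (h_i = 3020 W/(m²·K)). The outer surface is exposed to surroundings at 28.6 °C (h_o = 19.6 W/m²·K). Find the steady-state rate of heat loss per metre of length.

Q' = 139 W/m

Resistance network (inner→outer):
  R'_conv,in = 1/(2πr h) = 1/(2π·0.0343·3020) = 0.001536 m·K/W
  R'_nickel alloy = ln(0.0420/0.0343)/(2πk) = 0.2025/(2π·13.8) = 0.002336 m·K/W
  R'_vermiculite board = ln(0.0690/0.0420)/(2πk) = 0.4964/(2π·0.0621) = 1.272 m·K/W
  R'_calcium silicate = ln(0.0808/0.0690)/(2πk) = 0.1579/(2π·0.0657) = 0.3824 m·K/W
  R'_conv,out = 1/(2πr h) = 1/(2π·0.0808·19.6) = 0.1005 m·K/W
ΣR = 0.001536 + 0.002336 + 1.272 + 0.3824 + 0.1005 = 1.759 m·K/W
Q' = ΔT/ΣR = (273 °C − 28.6 °C)/1.759 = 139 W/m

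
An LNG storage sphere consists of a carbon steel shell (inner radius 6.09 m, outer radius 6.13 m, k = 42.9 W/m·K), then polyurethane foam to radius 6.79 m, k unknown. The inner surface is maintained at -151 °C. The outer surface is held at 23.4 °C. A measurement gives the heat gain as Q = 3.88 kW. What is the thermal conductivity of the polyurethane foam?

ΣR = ΔT/Q = |-151 − 23.4|/3880 = 0.04495 K/W
Known resistances:
  R_carbon steel = (1/6.09 − 1/6.13)/(4πk) = 0.001071/(4π·42.9) = 1.988×10^-6 K/W
R_polyurethane foam = ΣR − ΣR_known = 0.04495 − 1.988×10^-6 = 0.04495 K/W
(1/r₁−1/r₂)/(4πk) = 0.04495 ⇒ k = 0.01586/(4π·0.04495) = 0.0281 W/m·K

k = 0.0281 W/m·K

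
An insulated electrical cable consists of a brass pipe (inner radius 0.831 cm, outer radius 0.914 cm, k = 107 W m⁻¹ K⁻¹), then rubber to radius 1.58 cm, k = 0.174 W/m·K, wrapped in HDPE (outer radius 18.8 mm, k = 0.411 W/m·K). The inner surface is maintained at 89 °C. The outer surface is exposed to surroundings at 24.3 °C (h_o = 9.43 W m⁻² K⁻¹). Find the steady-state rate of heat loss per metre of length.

Q' = 44.1 W/m

Treat each layer as a resistance in series:
  R'_brass = ln(0.00914/0.00831)/(2πk) = 0.09520/(2π·107) = 1.416×10^-4 m·K/W
  R'_rubber = ln(0.0158/0.00914)/(2πk) = 0.5473/(2π·0.174) = 0.5007 m·K/W
  R'_HDPE = ln(0.0188/0.0158)/(2πk) = 0.1738/(2π·0.411) = 0.06732 m·K/W
  R'_conv,out = 1/(2πr h) = 1/(2π·0.0188·9.43) = 0.8977 m·K/W
ΣR = 1.416×10^-4 + 0.5007 + 0.06732 + 0.8977 = 1.466 m·K/W
Q' = ΔT/ΣR = (89 °C − 24.3 °C)/1.466 = 44.1 W/m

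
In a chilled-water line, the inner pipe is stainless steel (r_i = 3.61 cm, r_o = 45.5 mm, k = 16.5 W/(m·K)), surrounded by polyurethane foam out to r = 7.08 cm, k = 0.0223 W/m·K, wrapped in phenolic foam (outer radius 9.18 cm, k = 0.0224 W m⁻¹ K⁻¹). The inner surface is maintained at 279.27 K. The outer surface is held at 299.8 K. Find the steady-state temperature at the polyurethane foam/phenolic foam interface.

T = 292.2 K

Series thermal resistances, inner to outer:
  R'_stainless steel = ln(0.0455/0.0361)/(2πk) = 0.2314/(2π·16.5) = 0.002232 m·K/W
  R'_polyurethane foam = ln(0.0708/0.0455)/(2πk) = 0.4421/(2π·0.0223) = 3.156 m·K/W
  R'_phenolic foam = ln(0.0918/0.0708)/(2πk) = 0.2598/(2π·0.0224) = 1.846 m·K/W
ΣR = 0.002232 + 3.156 + 1.846 = 5.004 m·K/W
Q' = ΔT/ΣR = (279.27 K − 299.8 K)/5.004 = -4.103 W/m
From the inner boundary to the polyurethane foam/phenolic foam interface, ΣR_partial = 3.158 m·K/W.
T_interface = T_in − Q'·ΣR_partial = 279.27 K − (-4.103)(3.158) = 292.2 K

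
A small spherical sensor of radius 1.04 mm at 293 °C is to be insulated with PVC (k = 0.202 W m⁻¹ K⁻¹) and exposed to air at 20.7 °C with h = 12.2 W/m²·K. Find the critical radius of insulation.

r_cr = 3.31 cm

For a sphere, r_cr = 2k_ins/h = 2·0.202/12.2 = 0.0331 m = 3.31 cm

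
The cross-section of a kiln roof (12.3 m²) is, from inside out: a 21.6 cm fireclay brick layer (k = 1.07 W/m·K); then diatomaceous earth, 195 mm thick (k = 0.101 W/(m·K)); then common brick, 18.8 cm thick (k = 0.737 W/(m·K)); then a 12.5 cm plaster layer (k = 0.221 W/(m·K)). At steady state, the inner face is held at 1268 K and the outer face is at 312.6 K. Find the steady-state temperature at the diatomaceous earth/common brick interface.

Treat each layer as a resistance in series:
  R_fireclay brick = L/(kA) = 0.216/(1.07·12.3) = 0.01641 K/W
  R_diatomaceous earth = L/(kA) = 0.195/(0.101·12.3) = 0.1570 K/W
  R_common brick = L/(kA) = 0.188/(0.737·12.3) = 0.02074 K/W
  R_plaster = L/(kA) = 0.125/(0.221·12.3) = 0.04598 K/W
ΣR = 0.01641 + 0.1570 + 0.02074 + 0.04598 = 0.2401 K/W
Q = ΔT/ΣR = (1268 K − 312.6 K)/0.2401 = 3979 W
From the inner boundary to the diatomaceous earth/common brick interface, ΣR_partial = 0.1734 K/W.
T_interface = T_in − Q·ΣR_partial = 1268 K − (3979)(0.1734) = 578 K

T = 578 K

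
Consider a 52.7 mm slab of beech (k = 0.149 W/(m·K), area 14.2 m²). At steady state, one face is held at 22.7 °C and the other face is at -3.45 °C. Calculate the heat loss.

Q = kA·ΔT/L = 0.149 × 14.2 × |22.7 °C − -3.45 °C| / 0.0527 = 1050 W

Q = 1050 W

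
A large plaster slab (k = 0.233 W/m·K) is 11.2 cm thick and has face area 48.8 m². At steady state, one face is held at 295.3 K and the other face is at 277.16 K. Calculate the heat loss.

Q = 1840 W

Q = kA·ΔT/L = 0.233 × 48.8 × |295.3 K − 277.16 K| / 0.112 = 1840 W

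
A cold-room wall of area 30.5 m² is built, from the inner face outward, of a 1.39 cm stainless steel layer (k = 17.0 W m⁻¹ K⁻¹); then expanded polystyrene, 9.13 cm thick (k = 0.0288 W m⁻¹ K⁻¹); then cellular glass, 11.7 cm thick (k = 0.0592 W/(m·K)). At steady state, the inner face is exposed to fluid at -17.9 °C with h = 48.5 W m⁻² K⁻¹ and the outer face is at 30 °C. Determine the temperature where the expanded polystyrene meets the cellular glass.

Series thermal resistances, inner to outer:
  R_conv,in = 1/(hA) = 1/(48.5·30.5) = 6.760×10^-4 K/W
  R_stainless steel = L/(kA) = 0.0139/(17.0·30.5) = 2.681×10^-5 K/W
  R_expanded polystyrene = L/(kA) = 0.0913/(0.0288·30.5) = 0.1039 K/W
  R_cellular glass = L/(kA) = 0.117/(0.0592·30.5) = 0.06480 K/W
ΣR = 6.760×10^-4 + 2.681×10^-5 + 0.1039 + 0.06480 = 0.1694 K/W
Q = ΔT/ΣR = (-17.9 °C − 30 °C)/0.1694 = -282.8 W
From the inner boundary to the expanded polystyrene/cellular glass interface, ΣR_partial = 0.1046 K/W.
T_interface = T_in − Q·ΣR_partial = -17.9 °C − (-282.8)(0.1046) = 11.7 °C

T = 11.7 °C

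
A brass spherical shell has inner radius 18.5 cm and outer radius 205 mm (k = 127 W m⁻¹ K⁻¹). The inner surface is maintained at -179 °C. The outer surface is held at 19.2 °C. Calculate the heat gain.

Q = 4πk·ΔT/(1/r₁ − 1/r₂) = 4π × 127 × 198.2 / (1/0.185 − 1/0.205) = 6.00×10^5 W

Q = 6.00×10^5 W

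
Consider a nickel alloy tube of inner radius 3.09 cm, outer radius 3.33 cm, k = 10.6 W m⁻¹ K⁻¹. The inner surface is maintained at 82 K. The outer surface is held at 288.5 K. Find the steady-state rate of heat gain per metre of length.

Q' = 184 kW/m

Q' = 2πk·ΔT/ln(r₂/r₁) = 2π × 10.6 × 206.5 / ln(0.0333/0.0309) = 1.84×10^5 W/m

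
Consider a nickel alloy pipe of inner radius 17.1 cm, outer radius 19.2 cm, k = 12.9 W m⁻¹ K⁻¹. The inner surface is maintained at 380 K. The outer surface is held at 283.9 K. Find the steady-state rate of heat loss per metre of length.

Q' = 2πk·ΔT/ln(r₂/r₁) = 2π × 12.9 × 96.1 / ln(0.192/0.171) = 67200 W/m

Q' = 67.2 kW/m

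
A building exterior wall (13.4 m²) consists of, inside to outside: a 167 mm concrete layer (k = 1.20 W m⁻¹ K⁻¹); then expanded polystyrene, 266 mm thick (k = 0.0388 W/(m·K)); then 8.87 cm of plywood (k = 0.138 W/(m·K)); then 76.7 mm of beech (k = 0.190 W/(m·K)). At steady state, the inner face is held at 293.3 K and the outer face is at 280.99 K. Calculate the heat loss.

Resistance network (inner→outer):
  R_concrete = L/(kA) = 0.167/(1.20·13.4) = 0.01039 K/W
  R_expanded polystyrene = L/(kA) = 0.266/(0.0388·13.4) = 0.5116 K/W
  R_plywood = L/(kA) = 0.0887/(0.138·13.4) = 0.04797 K/W
  R_beech = L/(kA) = 0.0767/(0.190·13.4) = 0.03013 K/W
ΣR = 0.01039 + 0.5116 + 0.04797 + 0.03013 = 0.6001 K/W
Q = ΔT/ΣR = (293.3 K − 280.99 K)/0.6001 = 20.5 W

Q = 20.5 W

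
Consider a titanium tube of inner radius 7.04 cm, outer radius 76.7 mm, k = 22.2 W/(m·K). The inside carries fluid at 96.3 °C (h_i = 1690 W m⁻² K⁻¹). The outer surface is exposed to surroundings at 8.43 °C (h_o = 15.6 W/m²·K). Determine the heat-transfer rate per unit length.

Q' = 651 W/m

Treat each layer as a resistance in series:
  R'_conv,in = 1/(2πr h) = 1/(2π·0.0704·1690) = 0.001338 m·K/W
  R'_titanium = ln(0.0767/0.0704)/(2πk) = 0.08571/(2π·22.2) = 6.145×10^-4 m·K/W
  R'_conv,out = 1/(2πr h) = 1/(2π·0.0767·15.6) = 0.1330 m·K/W
ΣR = 0.001338 + 6.145×10^-4 + 0.1330 = 0.1350 m·K/W
Q' = ΔT/ΣR = (96.3 °C − 8.43 °C)/0.1350 = 651 W/m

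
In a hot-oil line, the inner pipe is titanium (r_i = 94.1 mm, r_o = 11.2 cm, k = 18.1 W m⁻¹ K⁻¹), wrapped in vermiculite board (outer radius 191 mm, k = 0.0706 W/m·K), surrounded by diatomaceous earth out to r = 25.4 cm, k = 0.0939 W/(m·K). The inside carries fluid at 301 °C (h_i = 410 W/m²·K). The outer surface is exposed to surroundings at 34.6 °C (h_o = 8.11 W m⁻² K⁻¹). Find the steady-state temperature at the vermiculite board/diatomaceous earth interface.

Resistance network (inner→outer):
  R'_conv,in = 1/(2πr h) = 1/(2π·0.0941·410) = 0.004125 m·K/W
  R'_titanium = ln(0.112/0.0941)/(2πk) = 0.1741/(2π·18.1) = 0.001531 m·K/W
  R'_vermiculite board = ln(0.191/0.112)/(2πk) = 0.5338/(2π·0.0706) = 1.203 m·K/W
  R'_diatomaceous earth = ln(0.254/0.191)/(2πk) = 0.2851/(2π·0.0939) = 0.4832 m·K/W
  R'_conv,out = 1/(2πr h) = 1/(2π·0.254·8.11) = 0.07726 m·K/W
ΣR = 0.004125 + 0.001531 + 1.203 + 0.4832 + 0.07726 = 1.769 m·K/W
Q' = ΔT/ΣR = (301 °C − 34.6 °C)/1.769 = 150.6 W/m
From the inner boundary to the vermiculite board/diatomaceous earth interface, ΣR_partial = 1.209 m·K/W.
T_interface = T_in − Q'·ΣR_partial = 301 °C − (150.6)(1.209) = 119 °C

T = 119 °C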